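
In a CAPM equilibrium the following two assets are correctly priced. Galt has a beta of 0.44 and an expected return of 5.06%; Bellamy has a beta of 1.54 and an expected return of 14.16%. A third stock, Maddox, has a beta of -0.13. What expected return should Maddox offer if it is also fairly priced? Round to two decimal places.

0.34%

MRP (SML slope) = (14.16% − 5.06%) / (1.54 − 0.44) = 9.10% / 1.10 = 8.2727%
R_f (intercept) = 5.06% − 0.44 × 8.2727% = 1.4200%
E(R_Maddox) = R_f + β × MRP = 1.4200% + -0.13 × 8.2727% = 0.34%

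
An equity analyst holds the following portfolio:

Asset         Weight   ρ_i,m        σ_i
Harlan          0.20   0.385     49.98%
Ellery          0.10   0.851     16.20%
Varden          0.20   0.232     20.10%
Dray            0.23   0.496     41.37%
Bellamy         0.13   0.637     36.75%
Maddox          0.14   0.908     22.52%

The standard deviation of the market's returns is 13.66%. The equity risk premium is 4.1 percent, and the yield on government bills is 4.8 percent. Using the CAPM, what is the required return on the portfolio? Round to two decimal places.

β_Harlan = 0.385 × 49.98% / 13.66% = 1.4087
β_Ellery = 0.851 × 16.20% / 13.66% = 1.0092
β_Varden = 0.232 × 20.10% / 13.66% = 0.3414
β_Dray = 0.496 × 41.37% / 13.66% = 1.5022
β_Bellamy = 0.637 × 36.75% / 13.66% = 1.7137
β_Maddox = 0.908 × 22.52% / 13.66% = 1.4969
β_P = Σ w_i β_i = 0.20×1.4087 + 0.10×1.0092 + 0.20×0.3414 + 0.23×1.5022 + 0.13×1.7137 + 0.14×1.4969 = 1.2288
E(R_P) = R_f + β_P × MRP = 4.8% + 1.2288 × 4.1% = 9.84%

9.84%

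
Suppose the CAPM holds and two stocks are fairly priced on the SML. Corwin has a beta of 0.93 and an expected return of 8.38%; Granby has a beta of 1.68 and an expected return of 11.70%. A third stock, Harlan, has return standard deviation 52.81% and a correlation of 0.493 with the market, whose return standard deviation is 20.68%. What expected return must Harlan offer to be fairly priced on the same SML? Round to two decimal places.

MRP = (11.70% − 8.38%) / (1.68 − 0.93) = 4.4267%
R_f = 8.38% − 0.93 × 4.4267% = 4.2632%
β_Harlan = ρ·σ_i/σ_m = 0.493 × 52.81 / 20.68 = 1.2590
E(R_Harlan) = R_f + β × MRP = 4.2632% + 1.2590 × 4.4267% = 9.84%

9.84%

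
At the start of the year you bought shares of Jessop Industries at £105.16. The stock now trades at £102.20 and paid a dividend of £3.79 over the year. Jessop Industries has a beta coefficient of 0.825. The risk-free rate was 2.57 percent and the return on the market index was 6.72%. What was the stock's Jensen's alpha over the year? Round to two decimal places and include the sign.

Realised HPR = (P1 + D1 − P0) / P0 = (102.20 + 3.79 − 105.16) / 105.16 = 0.83 / 105.16 = 0.7893%
MRP = 6.72% − 2.57% = 4.15%
CAPM required = R_f + β·MRP = 2.57% + 0.825 × 4.15% = 5.99375%
α = realised − required = 0.7893% − 5.99375% = -5.20%

-5.20%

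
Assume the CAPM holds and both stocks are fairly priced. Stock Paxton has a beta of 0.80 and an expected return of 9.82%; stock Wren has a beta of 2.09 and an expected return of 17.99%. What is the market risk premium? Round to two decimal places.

Both satisfy E(R) = R_f + β·MRP, so the slope of the SML is
MRP = (17.99% − 9.82%) / (2.09 − 0.80) = 8.17% / 1.29 = 6.3333%

6.33%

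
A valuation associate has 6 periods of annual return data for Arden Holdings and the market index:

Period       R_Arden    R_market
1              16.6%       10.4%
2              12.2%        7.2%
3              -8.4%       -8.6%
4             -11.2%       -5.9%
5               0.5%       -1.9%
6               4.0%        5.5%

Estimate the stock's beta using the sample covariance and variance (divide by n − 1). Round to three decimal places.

1.371

Mean R_i = (16.6 + 12.2 − 8.4 − 11.2 + 0.5 + 4.0) / 6 = 2.2833%
Mean R_m = (10.4 + 7.2 − 8.6 − 5.9 − 1.9 + 5.5) / 6 = 1.1167%
Σ(R_i − R̄_i)(R_m − R̄_m) = 404.5517  ⇒  Cov = 404.5517 / 5 = 80.9103
Σ(R_m − R̄_m)² = 295.1483  ⇒  Var(R_m) = 295.1483 / 5 = 59.0297
β = Cov / Var(R_m) = 80.9103 / 59.0297 = 1.3707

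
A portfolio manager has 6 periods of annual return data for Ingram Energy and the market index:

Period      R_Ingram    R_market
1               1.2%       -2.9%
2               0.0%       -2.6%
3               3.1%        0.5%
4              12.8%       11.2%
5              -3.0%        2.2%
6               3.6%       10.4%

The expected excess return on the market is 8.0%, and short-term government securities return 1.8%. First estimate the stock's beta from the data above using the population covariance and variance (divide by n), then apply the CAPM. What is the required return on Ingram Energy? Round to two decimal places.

6.59%

Mean R_i = (1.2 + 0.0 + 3.1 + 12.8 − 3.0 + 3.6) / 6 = 2.9500%
Mean R_m = (-2.9 − 2.6 + 0.5 + 11.2 + 2.2 + 10.4) / 6 = 3.1333%
Σ(R_i − R̄_i)(R_m − R̄_m) = 116.8100  ⇒  Cov = 116.8100 / 6 = 19.4683
Σ(R_m − R̄_m)² = 194.9533  ⇒  Var(R_m) = 194.9533 / 6 = 32.4922
β = Cov / Var(R_m) = 19.4683 / 32.4922 = 0.5992
E(R) = R_f + β × MRP = 1.8% + 0.5992 × 8.0% = 6.59%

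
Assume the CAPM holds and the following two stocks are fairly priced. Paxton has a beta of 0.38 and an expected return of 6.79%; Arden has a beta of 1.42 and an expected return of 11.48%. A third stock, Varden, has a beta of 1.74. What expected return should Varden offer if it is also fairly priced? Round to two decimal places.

MRP (SML slope) = (11.48% − 6.79%) / (1.42 − 0.38) = 4.69% / 1.04 = 4.5096%
R_f (intercept) = 6.79% − 0.38 × 4.5096% = 5.0764%
E(R_Varden) = R_f + β × MRP = 5.0764% + 1.74 × 4.5096% = 12.92%

12.92%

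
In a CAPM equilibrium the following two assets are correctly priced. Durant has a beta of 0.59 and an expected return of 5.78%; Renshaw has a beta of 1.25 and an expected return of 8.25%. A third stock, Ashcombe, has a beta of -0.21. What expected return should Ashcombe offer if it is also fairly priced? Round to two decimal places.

MRP (SML slope) = (8.25% − 5.78%) / (1.25 − 0.59) = 2.47% / 0.66 = 3.7424%
R_f (intercept) = 5.78% − 0.59 × 3.7424% = 3.5720%
E(R_Ashcombe) = R_f + β × MRP = 3.5720% + -0.21 × 3.7424% = 2.79%

2.79%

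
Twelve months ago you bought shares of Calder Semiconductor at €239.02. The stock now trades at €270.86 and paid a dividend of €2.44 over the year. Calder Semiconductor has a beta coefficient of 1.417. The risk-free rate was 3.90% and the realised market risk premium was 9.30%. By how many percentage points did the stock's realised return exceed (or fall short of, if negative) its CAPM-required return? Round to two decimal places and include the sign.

-2.74%

Realised HPR = (P1 + D1 − P0) / P0 = (270.86 + 2.44 − 239.02) / 239.02 = 34.28 / 239.02 = 14.3419%
CAPM required = R_f + β·MRP = 3.90% + 1.417 × 9.30% = 17.07810%
α = realised − required = 14.3419% − 17.07810% = -2.74%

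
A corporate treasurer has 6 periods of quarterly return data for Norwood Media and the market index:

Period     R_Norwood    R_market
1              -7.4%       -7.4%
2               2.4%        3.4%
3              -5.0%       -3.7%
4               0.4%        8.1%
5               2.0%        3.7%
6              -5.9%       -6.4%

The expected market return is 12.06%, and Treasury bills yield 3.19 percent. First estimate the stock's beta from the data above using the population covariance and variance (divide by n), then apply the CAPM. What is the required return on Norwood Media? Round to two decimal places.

Mean R_i = (-7.4 + 2.4 − 5.0 + 0.4 + 2.0 − 5.9) / 6 = -2.2500%
Mean R_m = (-7.4 + 3.4 − 3.7 + 8.1 + 3.7 − 6.4) / 6 = -0.3833%
Σ(R_i − R̄_i)(R_m − R̄_m) = 124.6450  ⇒  Cov = 124.6450 / 6 = 20.7742
Σ(R_m − R̄_m)² = 199.3883  ⇒  Var(R_m) = 199.3883 / 6 = 33.2314
β = Cov / Var(R_m) = 20.7742 / 33.2314 = 0.6251
MRP = 12.06% − 3.19% = 8.87%
E(R) = R_f + β × MRP = 3.19% + 0.6251 × 8.87% = 8.73%

8.73%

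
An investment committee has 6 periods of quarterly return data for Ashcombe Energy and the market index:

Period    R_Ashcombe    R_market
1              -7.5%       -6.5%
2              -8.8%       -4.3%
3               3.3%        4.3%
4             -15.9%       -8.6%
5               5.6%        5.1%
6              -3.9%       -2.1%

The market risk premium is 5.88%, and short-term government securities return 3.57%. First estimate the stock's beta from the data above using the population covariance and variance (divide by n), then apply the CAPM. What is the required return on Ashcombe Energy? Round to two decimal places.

Mean R_i = (-7.5 − 8.8 + 3.3 − 15.9 + 5.6 − 3.9) / 6 = -4.5333%
Mean R_m = (-6.5 − 4.3 + 4.3 − 8.6 + 5.1 − 2.1) / 6 = -2.0167%
Σ(R_i − R̄_i)(R_m − R̄_m) = 219.4167  ⇒  Cov = 219.4167 / 6 = 36.5695
Σ(R_m − R̄_m)² = 159.2083  ⇒  Var(R_m) = 159.2083 / 6 = 26.5347
β = Cov / Var(R_m) = 36.5695 / 26.5347 = 1.3782
E(R) = R_f + β × MRP = 3.57% + 1.3782 × 5.88% = 11.67%

11.67%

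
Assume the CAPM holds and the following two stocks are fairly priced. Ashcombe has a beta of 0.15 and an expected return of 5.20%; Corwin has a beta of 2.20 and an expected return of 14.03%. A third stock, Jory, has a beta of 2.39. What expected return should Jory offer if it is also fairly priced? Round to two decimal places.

14.85%

MRP (SML slope) = (14.03% − 5.20%) / (2.20 − 0.15) = 8.83% / 2.05 = 4.3073%
R_f (intercept) = 5.20% − 0.15 × 4.3073% = 4.5539%
E(R_Jory) = R_f + β × MRP = 4.5539% + 2.39 × 4.3073% = 14.85%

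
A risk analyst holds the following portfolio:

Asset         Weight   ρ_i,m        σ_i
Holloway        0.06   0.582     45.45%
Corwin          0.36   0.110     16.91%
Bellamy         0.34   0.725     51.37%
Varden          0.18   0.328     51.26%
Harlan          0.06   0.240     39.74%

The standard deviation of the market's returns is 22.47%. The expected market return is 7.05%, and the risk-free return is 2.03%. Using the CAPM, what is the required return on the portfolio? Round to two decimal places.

6.17%

β_Holloway = 0.582 × 45.45% / 22.47% = 1.1772
β_Corwin = 0.110 × 16.91% / 22.47% = 0.0828
β_Bellamy = 0.725 × 51.37% / 22.47% = 1.6575
β_Varden = 0.328 × 51.26% / 22.47% = 0.7483
β_Harlan = 0.240 × 39.74% / 22.47% = 0.4245
β_P = Σ w_i β_i = 0.06×1.1772 + 0.36×0.0828 + 0.34×1.6575 + 0.18×0.7483 + 0.06×0.4245 = 0.8242
MRP = 7.05% − 2.03% = 5.02%
E(R_P) = R_f + β_P × MRP = 2.03% + 0.8242 × 5.02% = 6.17%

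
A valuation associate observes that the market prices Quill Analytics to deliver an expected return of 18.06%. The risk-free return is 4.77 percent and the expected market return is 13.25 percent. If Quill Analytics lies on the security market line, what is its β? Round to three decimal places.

MRP = 13.25% − 4.77% = 8.48%
β = (E(R) − R_f) / MRP = (18.06% − 4.77%) / 8.48% = 13.29% / 8.48% = 1.567

1.567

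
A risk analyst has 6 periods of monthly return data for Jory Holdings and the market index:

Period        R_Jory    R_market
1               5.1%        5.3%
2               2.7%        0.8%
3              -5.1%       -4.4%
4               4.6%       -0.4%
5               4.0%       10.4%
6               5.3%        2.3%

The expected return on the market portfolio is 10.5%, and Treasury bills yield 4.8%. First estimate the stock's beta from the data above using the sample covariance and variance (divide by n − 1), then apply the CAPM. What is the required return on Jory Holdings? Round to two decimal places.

7.66%

Mean R_i = (5.1 + 2.7 − 5.1 + 4.6 + 4.0 + 5.3) / 6 = 2.7667%
Mean R_m = (5.3 + 0.8 − 4.4 − 0.4 + 10.4 + 2.3) / 6 = 2.3333%
Σ(R_i − R̄_i)(R_m − R̄_m) = 64.8467  ⇒  Cov = 64.8467 / 5 = 12.9693
Σ(R_m − R̄_m)² = 129.0333  ⇒  Var(R_m) = 129.0333 / 5 = 25.8067
β = Cov / Var(R_m) = 12.9693 / 25.8067 = 0.5026
MRP = 10.5% − 4.8% = 5.70%
E(R) = R_f + β × MRP = 4.8% + 0.5026 × 5.7% = 7.66%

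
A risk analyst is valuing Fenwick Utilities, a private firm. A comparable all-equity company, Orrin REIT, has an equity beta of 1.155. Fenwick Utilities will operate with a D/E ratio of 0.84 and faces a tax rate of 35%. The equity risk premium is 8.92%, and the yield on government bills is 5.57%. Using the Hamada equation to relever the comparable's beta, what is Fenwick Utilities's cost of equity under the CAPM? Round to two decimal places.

β_L = β_U × [1 + (1 − t)(D/E)] = 1.155 × [1 + (1 − 0.35) × 0.84]
    = 1.155 × [1 + 0.65 × 0.84] = 1.155 × 1.5460 = 1.7856
E(R) = R_f + β_L × MRP = 5.57% + 1.7856 × 8.92% = 21.50%

21.50%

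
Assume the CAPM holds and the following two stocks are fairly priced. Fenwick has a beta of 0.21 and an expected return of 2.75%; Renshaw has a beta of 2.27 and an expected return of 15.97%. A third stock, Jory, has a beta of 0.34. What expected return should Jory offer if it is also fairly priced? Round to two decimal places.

MRP (SML slope) = (15.97% − 2.75%) / (2.27 − 0.21) = 13.22% / 2.06 = 6.4175%
R_f (intercept) = 2.75% − 0.21 × 6.4175% = 1.4023%
E(R_Jory) = R_f + β × MRP = 1.4023% + 0.34 × 6.4175% = 3.58%

3.58%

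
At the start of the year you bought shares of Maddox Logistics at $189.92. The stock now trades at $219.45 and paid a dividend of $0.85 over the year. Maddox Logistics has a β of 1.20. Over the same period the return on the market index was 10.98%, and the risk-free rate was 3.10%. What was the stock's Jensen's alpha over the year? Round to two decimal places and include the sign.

Realised HPR = (P1 + D1 − P0) / P0 = (219.45 + 0.85 − 189.92) / 189.92 = 30.38 / 189.92 = 15.9962%
MRP = 10.98% − 3.10% = 7.88%
CAPM required = R_f + β·MRP = 3.10% + 1.20 × 7.88% = 12.5560%
α = realised − required = 15.9962% − 12.5560% = +3.44%

+3.44%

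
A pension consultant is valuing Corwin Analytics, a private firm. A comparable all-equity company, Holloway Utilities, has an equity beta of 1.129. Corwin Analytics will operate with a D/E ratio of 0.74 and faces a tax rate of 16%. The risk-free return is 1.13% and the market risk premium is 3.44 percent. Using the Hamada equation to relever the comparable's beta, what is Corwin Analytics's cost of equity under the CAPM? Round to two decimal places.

7.43%

β_L = β_U × [1 + (1 − t)(D/E)] = 1.129 × [1 + (1 − 0.16) × 0.74]
    = 1.129 × [1 + 0.84 × 0.74] = 1.129 × 1.6216 = 1.8308
E(R) = R_f + β_L × MRP = 1.13% + 1.8308 × 3.44% = 7.43%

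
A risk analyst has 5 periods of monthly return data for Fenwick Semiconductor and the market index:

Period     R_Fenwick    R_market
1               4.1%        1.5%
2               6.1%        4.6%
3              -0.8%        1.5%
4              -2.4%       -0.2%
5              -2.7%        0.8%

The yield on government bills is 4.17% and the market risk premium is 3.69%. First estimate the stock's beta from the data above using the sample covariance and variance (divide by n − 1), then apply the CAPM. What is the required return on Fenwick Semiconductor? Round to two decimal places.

Mean R_i = (4.1 + 6.1 − 0.8 − 2.4 − 2.7) / 5 = 0.8600%
Mean R_m = (1.5 + 4.6 + 1.5 − 0.2 + 0.8) / 5 = 1.6400%
Σ(R_i − R̄_i)(R_m − R̄_m) = 24.2780  ⇒  Cov = 24.2780 / 4 = 6.0695
Σ(R_m − R̄_m)² = 12.8920  ⇒  Var(R_m) = 12.8920 / 4 = 3.2230
β = Cov / Var(R_m) = 6.0695 / 3.2230 = 1.8832
E(R) = R_f + β × MRP = 4.17% + 1.8832 × 3.69% = 11.12%

11.12%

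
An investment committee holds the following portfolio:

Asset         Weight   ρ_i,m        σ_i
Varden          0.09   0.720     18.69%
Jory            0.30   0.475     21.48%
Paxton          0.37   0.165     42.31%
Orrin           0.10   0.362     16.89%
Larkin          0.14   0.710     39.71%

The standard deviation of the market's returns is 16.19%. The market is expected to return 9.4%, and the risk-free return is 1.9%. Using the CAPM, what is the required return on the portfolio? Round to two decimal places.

7.19%

β_Varden = 0.720 × 18.69% / 16.19% = 0.8312
β_Jory = 0.475 × 21.48% / 16.19% = 0.6302
β_Paxton = 0.165 × 42.31% / 16.19% = 0.4312
β_Orrin = 0.362 × 16.89% / 16.19% = 0.3777
β_Larkin = 0.710 × 39.71% / 16.19% = 1.7415
β_P = Σ w_i β_i = 0.09×0.8312 + 0.30×0.6302 + 0.37×0.4312 + 0.10×0.3777 + 0.14×1.7415 = 0.7050
MRP = 9.4% − 1.9% = 7.50%
E(R_P) = R_f + β_P × MRP = 1.9% + 0.7050 × 7.5% = 7.19%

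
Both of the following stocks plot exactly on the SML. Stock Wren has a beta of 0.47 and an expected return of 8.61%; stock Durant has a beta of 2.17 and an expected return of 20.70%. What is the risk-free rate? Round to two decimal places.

Both satisfy E(R) = R_f + β·MRP, so the slope of the SML is
MRP = (20.70% − 8.61%) / (2.17 − 0.47) = 12.09% / 1.70 = 7.1118%
R_f = E(R_Wren) − β_Wren·MRP = 8.61% − 0.47 × 7.1118% = 5.2675%

5.27%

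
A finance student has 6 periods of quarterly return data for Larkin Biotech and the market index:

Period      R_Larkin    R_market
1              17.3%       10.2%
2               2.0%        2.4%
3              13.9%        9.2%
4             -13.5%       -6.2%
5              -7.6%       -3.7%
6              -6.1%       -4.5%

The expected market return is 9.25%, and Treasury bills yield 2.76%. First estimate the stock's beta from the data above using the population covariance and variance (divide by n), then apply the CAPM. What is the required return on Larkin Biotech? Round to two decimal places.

Mean R_i = (17.3 + 2.0 + 13.9 − 13.5 − 7.6 − 6.1) / 6 = 1.0000%
Mean R_m = (10.2 + 2.4 + 9.2 − 6.2 − 3.7 − 4.5) / 6 = 1.2333%
Σ(R_i − R̄_i)(R_m − R̄_m) = 441.0100  ⇒  Cov = 441.0100 / 6 = 73.5017
Σ(R_m − R̄_m)² = 257.6933  ⇒  Var(R_m) = 257.6933 / 6 = 42.9489
β = Cov / Var(R_m) = 73.5017 / 42.9489 = 1.7114
MRP = 9.25% − 2.76% = 6.49%
E(R) = R_f + β × MRP = 2.76% + 1.7114 × 6.49% = 13.87%

13.87%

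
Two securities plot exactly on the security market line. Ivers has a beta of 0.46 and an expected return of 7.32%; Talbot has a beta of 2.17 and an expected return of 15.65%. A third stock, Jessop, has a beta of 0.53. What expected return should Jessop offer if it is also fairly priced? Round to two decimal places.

MRP (SML slope) = (15.65% − 7.32%) / (2.17 − 0.46) = 8.33% / 1.71 = 4.8713%
R_f (intercept) = 7.32% − 0.46 × 4.8713% = 5.0792%
E(R_Jessop) = R_f + β × MRP = 5.0792% + 0.53 × 4.8713% = 7.66%

7.66%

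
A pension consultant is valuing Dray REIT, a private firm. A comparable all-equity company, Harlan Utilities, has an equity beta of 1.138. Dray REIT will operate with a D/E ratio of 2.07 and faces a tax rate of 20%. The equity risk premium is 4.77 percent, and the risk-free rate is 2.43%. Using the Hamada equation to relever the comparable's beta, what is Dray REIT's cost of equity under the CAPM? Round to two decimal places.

β_L = β_U × [1 + (1 − t)(D/E)] = 1.138 × [1 + (1 − 0.20) × 2.07]
    = 1.138 × [1 + 0.80 × 2.07] = 1.138 × 2.6560 = 3.0225
E(R) = R_f + β_L × MRP = 2.43% + 3.0225 × 4.77% = 16.85%

16.85%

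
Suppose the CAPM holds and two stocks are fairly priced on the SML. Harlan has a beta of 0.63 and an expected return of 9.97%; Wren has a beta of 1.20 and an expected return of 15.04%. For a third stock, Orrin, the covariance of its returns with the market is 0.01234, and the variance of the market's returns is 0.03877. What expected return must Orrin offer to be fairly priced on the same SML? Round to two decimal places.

7.20%

MRP = (15.04% − 9.97%) / (1.20 − 0.63) = 8.8947%
R_f = 9.97% − 0.63 × 8.8947% = 4.3663%
β_Orrin = Cov / Var(R_m) = 0.01234 / 0.03877 = 0.3183
E(R_Orrin) = R_f + β × MRP = 4.3663% + 0.3183 × 8.8947% = 7.20%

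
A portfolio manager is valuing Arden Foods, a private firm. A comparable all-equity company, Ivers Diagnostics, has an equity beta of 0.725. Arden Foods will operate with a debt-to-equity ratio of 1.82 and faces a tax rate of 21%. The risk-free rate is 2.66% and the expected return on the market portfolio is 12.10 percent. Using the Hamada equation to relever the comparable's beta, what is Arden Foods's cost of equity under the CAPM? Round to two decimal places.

19.34%

β_L = β_U × [1 + (1 − t)(D/E)] = 0.725 × [1 + (1 − 0.21) × 1.82]
    = 0.725 × [1 + 0.79 × 1.82] = 0.725 × 2.4378 = 1.7674
MRP = 12.10% − 2.66% = 9.44%
E(R) = R_f + β_L × MRP = 2.66% + 1.7674 × 9.44% = 19.34%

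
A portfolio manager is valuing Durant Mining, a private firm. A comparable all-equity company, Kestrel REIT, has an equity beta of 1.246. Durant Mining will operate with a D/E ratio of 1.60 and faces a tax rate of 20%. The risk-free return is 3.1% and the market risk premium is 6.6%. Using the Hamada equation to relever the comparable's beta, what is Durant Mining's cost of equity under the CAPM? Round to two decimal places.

β_L = β_U × [1 + (1 − t)(D/E)] = 1.246 × [1 + (1 − 0.20) × 1.60]
    = 1.246 × [1 + 0.80 × 1.60] = 1.246 × 2.2800 = 2.8409
E(R) = R_f + β_L × MRP = 3.1% + 2.8409 × 6.6% = 21.85%

21.85%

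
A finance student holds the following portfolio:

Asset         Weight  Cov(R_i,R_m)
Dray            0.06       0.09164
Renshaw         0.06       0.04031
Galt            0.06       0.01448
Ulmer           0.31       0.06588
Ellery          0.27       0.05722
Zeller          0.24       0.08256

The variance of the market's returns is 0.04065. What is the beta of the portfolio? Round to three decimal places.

1.586

β_Dray = 0.09164 / 0.04065 = 2.2544
β_Renshaw = 0.04031 / 0.04065 = 0.9916
β_Galt = 0.01448 / 0.04065 = 0.3562
β_Ulmer = 0.06588 / 0.04065 = 1.6207
β_Ellery = 0.05722 / 0.04065 = 1.4076
β_Zeller = 0.08256 / 0.04065 = 2.0310
β_P = Σ w_i β_i = 0.06×2.2544 + 0.06×0.9916 + 0.06×0.3562 + 0.31×1.6207 + 0.27×1.4076 + 0.24×2.0310 = 1.5860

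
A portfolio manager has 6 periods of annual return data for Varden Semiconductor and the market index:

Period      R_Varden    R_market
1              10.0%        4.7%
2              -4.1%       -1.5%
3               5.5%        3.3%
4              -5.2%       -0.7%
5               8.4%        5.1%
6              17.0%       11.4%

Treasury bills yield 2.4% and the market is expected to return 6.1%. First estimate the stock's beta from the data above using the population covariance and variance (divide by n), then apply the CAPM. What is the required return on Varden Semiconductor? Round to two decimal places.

9.00%

Mean R_i = (10.0 − 4.1 + 5.5 − 5.2 + 8.4 + 17.0) / 6 = 5.2667%
Mean R_m = (4.7 − 1.5 + 3.3 − 0.7 + 5.1 + 11.4) / 6 = 3.7167%
Σ(R_i − R̄_i)(R_m − R̄_m) = 194.1333  ⇒  Cov = 194.1333 / 6 = 32.3556
Σ(R_m − R̄_m)² = 108.8083  ⇒  Var(R_m) = 108.8083 / 6 = 18.1347
β = Cov / Var(R_m) = 32.3556 / 18.1347 = 1.7842
MRP = 6.1% − 2.4% = 3.70%
E(R) = R_f + β × MRP = 2.4% + 1.7842 × 3.7% = 9.00%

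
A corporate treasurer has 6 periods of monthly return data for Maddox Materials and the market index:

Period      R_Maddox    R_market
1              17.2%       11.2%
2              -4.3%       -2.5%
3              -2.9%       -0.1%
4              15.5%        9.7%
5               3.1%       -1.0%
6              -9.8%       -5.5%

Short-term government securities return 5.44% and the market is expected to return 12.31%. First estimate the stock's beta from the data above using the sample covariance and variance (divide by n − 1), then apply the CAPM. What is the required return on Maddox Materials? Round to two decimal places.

16.25%

Mean R_i = (17.2 − 4.3 − 2.9 + 15.5 + 3.1 − 9.8) / 6 = 3.1333%
Mean R_m = (11.2 − 2.5 − 0.1 + 9.7 − 1.0 − 5.5) / 6 = 1.9667%
Σ(R_i − R̄_i)(R_m − R̄_m) = 367.8567  ⇒  Cov = 367.8567 / 5 = 73.5713
Σ(R_m − R̄_m)² = 233.8333  ⇒  Var(R_m) = 233.8333 / 5 = 46.7667
β = Cov / Var(R_m) = 73.5713 / 46.7667 = 1.5732
MRP = 12.31% − 5.44% = 6.87%
E(R) = R_f + β × MRP = 5.44% + 1.5732 × 6.87% = 16.25%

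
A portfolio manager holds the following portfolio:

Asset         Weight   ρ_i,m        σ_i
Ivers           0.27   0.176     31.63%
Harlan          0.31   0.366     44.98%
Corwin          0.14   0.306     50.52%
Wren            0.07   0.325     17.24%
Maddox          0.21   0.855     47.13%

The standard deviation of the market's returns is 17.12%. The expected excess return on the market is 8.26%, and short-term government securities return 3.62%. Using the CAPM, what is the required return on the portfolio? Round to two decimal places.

β_Ivers = 0.176 × 31.63% / 17.12% = 0.3252
β_Harlan = 0.366 × 44.98% / 17.12% = 0.9616
β_Corwin = 0.306 × 50.52% / 17.12% = 0.9030
β_Wren = 0.325 × 17.24% / 17.12% = 0.3273
β_Maddox = 0.855 × 47.13% / 17.12% = 2.3537
β_P = Σ w_i β_i = 0.27×0.3252 + 0.31×0.9616 + 0.14×0.9030 + 0.07×0.3273 + 0.21×2.3537 = 1.0295
E(R_P) = R_f + β_P × MRP = 3.62% + 1.0295 × 8.26% = 12.12%

12.12%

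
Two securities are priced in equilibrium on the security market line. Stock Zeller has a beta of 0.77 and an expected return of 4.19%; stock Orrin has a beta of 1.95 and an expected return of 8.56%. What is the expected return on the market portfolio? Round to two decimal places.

Both satisfy E(R) = R_f + β·MRP, so the slope of the SML is
MRP = (8.56% − 4.19%) / (1.95 − 0.77) = 4.37% / 1.18 = 3.7034%
R_f = E(R_Zeller) − β_Zeller·MRP = 4.19% − 0.77 × 3.7034% = 1.3384%
E(R_m) = R_f + MRP = 1.3384% + 3.7034% = 5.04%

5.04%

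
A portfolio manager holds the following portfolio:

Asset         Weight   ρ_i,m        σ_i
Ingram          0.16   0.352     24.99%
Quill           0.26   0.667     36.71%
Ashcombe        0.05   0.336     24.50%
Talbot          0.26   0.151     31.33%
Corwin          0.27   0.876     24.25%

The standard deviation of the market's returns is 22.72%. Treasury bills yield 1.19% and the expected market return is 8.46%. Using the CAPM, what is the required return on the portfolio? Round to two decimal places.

6.04%

β_Ingram = 0.352 × 24.99% / 22.72% = 0.3872
β_Quill = 0.667 × 36.71% / 22.72% = 1.0777
β_Ashcombe = 0.336 × 24.50% / 22.72% = 0.3623
β_Talbot = 0.151 × 31.33% / 22.72% = 0.2082
β_Corwin = 0.876 × 24.25% / 22.72% = 0.9350
β_P = Σ w_i β_i = 0.16×0.3872 + 0.26×1.0777 + 0.05×0.3623 + 0.26×0.2082 + 0.27×0.9350 = 0.6669
MRP = 8.46% − 1.19% = 7.27%
E(R_P) = R_f + β_P × MRP = 1.19% + 0.6669 × 7.27% = 6.04%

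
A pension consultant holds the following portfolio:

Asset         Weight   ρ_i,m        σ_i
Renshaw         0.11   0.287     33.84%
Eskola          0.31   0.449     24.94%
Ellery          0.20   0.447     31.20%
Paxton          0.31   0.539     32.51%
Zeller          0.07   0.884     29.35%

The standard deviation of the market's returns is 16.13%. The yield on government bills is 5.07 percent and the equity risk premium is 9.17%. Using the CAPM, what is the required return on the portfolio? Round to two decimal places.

13.36%

β_Renshaw = 0.287 × 33.84% / 16.13% = 0.6021
β_Eskola = 0.449 × 24.94% / 16.13% = 0.6942
β_Ellery = 0.447 × 31.20% / 16.13% = 0.8646
β_Paxton = 0.539 × 32.51% / 16.13% = 1.0864
β_Zeller = 0.884 × 29.35% / 16.13% = 1.6085
β_P = Σ w_i β_i = 0.11×0.6021 + 0.31×0.6942 + 0.20×0.8646 + 0.31×1.0864 + 0.07×1.6085 = 0.9037
E(R_P) = R_f + β_P × MRP = 5.07% + 0.9037 × 9.17% = 13.36%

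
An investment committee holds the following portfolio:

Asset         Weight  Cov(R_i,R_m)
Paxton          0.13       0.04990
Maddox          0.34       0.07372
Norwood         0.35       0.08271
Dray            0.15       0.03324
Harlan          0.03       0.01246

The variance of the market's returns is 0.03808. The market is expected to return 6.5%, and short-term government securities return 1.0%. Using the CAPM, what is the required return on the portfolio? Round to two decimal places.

10.51%

β_Paxton = 0.04990 / 0.03808 = 1.3104
β_Maddox = 0.07372 / 0.03808 = 1.9359
β_Norwood = 0.08271 / 0.03808 = 2.1720
β_Dray = 0.03324 / 0.03808 = 0.8729
β_Harlan = 0.01246 / 0.03808 = 0.3272
β_P = Σ w_i β_i = 0.13×1.3104 + 0.34×1.9359 + 0.35×2.1720 + 0.15×0.8729 + 0.03×0.3272 = 1.7295
MRP = 6.5% − 1.0% = 5.50%
E(R_P) = R_f + β_P × MRP = 1.0% + 1.7295 × 5.5% = 10.51%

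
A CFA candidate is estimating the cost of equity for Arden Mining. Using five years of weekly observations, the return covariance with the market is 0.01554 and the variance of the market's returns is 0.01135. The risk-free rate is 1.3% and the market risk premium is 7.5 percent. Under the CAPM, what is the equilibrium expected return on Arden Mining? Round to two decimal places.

β = Cov(R_i, R_m) / Var(R_m) = 0.01554 / 0.01135 = 1.3692
E(R) = R_f + β × MRP = 1.3% + 1.3692 × 7.5% = 11.57%

11.57%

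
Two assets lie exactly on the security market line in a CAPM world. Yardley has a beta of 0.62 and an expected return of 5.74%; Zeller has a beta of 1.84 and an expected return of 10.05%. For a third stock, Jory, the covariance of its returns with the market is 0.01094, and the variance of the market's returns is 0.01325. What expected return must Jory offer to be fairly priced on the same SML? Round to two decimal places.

6.47%

MRP = (10.05% − 5.74%) / (1.84 − 0.62) = 3.5328%
R_f = 5.74% − 0.62 × 3.5328% = 3.5497%
β_Jory = Cov / Var(R_m) = 0.01094 / 0.01325 = 0.8257
E(R_Jory) = R_f + β × MRP = 3.5497% + 0.8257 × 3.5328% = 6.47%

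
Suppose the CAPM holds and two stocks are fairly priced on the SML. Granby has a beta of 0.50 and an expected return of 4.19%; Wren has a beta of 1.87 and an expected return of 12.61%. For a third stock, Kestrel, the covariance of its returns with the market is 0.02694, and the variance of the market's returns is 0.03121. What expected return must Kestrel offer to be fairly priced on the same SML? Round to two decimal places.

MRP = (12.61% − 4.19%) / (1.87 − 0.50) = 6.1460%
R_f = 4.19% − 0.50 × 6.1460% = 1.1170%
β_Kestrel = Cov / Var(R_m) = 0.02694 / 0.03121 = 0.8632
E(R_Kestrel) = R_f + β × MRP = 1.1170% + 0.8632 × 6.1460% = 6.42%

6.42%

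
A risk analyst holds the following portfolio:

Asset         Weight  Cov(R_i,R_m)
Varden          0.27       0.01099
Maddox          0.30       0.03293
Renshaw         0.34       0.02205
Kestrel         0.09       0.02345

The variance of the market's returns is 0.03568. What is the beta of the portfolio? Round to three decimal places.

0.629

β_Varden = 0.01099 / 0.03568 = 0.3080
β_Maddox = 0.03293 / 0.03568 = 0.9229
β_Renshaw = 0.02205 / 0.03568 = 0.6180
β_Kestrel = 0.02345 / 0.03568 = 0.6572
β_P = Σ w_i β_i = 0.27×0.3080 + 0.30×0.9229 + 0.34×0.6180 + 0.09×0.6572 = 0.6293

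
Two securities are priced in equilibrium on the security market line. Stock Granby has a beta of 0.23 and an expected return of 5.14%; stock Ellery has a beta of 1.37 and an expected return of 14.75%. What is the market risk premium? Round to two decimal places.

Both satisfy E(R) = R_f + β·MRP, so the slope of the SML is
MRP = (14.75% − 5.14%) / (1.37 − 0.23) = 9.61% / 1.14 = 8.4298%

8.43%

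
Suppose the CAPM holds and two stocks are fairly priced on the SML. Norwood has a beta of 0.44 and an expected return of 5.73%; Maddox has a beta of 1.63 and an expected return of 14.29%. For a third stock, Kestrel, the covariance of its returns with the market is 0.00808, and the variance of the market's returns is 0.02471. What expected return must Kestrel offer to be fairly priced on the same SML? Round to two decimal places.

MRP = (14.29% − 5.73%) / (1.63 − 0.44) = 7.1933%
R_f = 5.73% − 0.44 × 7.1933% = 2.5649%
β_Kestrel = Cov / Var(R_m) = 0.00808 / 0.02471 = 0.3270
E(R_Kestrel) = R_f + β × MRP = 2.5649% + 0.3270 × 7.1933% = 4.92%

4.92%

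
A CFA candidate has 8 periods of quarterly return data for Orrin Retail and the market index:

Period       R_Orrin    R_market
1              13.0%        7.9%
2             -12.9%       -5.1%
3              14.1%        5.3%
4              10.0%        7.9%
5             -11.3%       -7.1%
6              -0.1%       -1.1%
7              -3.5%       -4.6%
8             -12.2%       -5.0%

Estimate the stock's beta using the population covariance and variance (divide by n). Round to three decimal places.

Mean R_i = (13.0 − 12.9 + 14.1 + 10.0 − 11.3 − 0.1 − 3.5 − 12.2) / 8 = -0.3625%
Mean R_m = (7.9 − 5.1 + 5.3 + 7.9 − 7.1 − 1.1 − 4.6 − 5.0) / 8 = -0.2250%
Σ(R_i − R̄_i)(R_m − R̄_m) = 479.0075  ⇒  Cov = 479.0075 / 8 = 59.8759
Σ(R_m − R̄_m)² = 276.2950  ⇒  Var(R_m) = 276.2950 / 8 = 34.5369
β = Cov / Var(R_m) = 59.8759 / 34.5369 = 1.7337

1.734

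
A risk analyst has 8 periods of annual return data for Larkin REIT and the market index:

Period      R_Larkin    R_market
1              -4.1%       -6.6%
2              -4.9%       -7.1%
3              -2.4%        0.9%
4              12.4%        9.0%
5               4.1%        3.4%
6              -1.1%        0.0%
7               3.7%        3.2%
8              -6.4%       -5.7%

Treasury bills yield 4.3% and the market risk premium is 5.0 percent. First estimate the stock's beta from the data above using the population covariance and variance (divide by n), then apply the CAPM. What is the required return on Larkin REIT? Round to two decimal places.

9.41%

Mean R_i = (-4.1 − 4.9 − 2.4 + 12.4 + 4.1 − 1.1 + 3.7 − 6.4) / 8 = 0.1625%
Mean R_m = (-6.6 − 7.1 + 0.9 + 9.0 + 3.4 + 0.0 + 3.2 − 5.7) / 8 = -0.3625%
Σ(R_i − R̄_i)(R_m − R̄_m) = 234.0213  ⇒  Cov = 234.0213 / 8 = 29.2527
Σ(R_m − R̄_m)² = 229.0188  ⇒  Var(R_m) = 229.0188 / 8 = 28.6274
β = Cov / Var(R_m) = 29.2527 / 28.6274 = 1.0218
E(R) = R_f + β × MRP = 4.3% + 1.0218 × 5.0% = 9.41%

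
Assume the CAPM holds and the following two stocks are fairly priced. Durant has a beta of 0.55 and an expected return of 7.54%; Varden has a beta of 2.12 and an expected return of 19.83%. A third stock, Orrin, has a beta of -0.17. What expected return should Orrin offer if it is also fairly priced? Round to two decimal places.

MRP (SML slope) = (19.83% − 7.54%) / (2.12 − 0.55) = 12.29% / 1.57 = 7.8280%
R_f (intercept) = 7.54% − 0.55 × 7.8280% = 3.2346%
E(R_Orrin) = R_f + β × MRP = 3.2346% + -0.17 × 7.8280% = 1.90%

1.90%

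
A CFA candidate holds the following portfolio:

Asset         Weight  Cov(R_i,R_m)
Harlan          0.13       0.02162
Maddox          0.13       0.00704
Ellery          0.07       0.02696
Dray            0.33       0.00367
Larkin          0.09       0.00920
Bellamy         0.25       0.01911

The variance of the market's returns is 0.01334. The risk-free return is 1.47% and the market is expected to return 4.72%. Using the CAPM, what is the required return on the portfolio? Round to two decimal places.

β_Harlan = 0.02162 / 0.01334 = 1.6207
β_Maddox = 0.00704 / 0.01334 = 0.5277
β_Ellery = 0.02696 / 0.01334 = 2.0210
β_Dray = 0.00367 / 0.01334 = 0.2751
β_Larkin = 0.00920 / 0.01334 = 0.6897
β_Bellamy = 0.01911 / 0.01334 = 1.4325
β_P = Σ w_i β_i = 0.13×1.6207 + 0.13×0.5277 + 0.07×2.0210 + 0.33×0.2751 + 0.09×0.6897 + 0.25×1.4325 = 0.9317
MRP = 4.72% − 1.47% = 3.25%
E(R_P) = R_f + β_P × MRP = 1.47% + 0.9317 × 3.25% = 4.50%

4.50%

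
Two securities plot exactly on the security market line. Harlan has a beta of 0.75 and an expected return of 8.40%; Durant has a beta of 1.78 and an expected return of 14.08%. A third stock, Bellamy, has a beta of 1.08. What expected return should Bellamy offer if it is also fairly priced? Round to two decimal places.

10.22%

MRP (SML slope) = (14.08% − 8.40%) / (1.78 − 0.75) = 5.68% / 1.03 = 5.5146%
R_f (intercept) = 8.40% − 0.75 × 5.5146% = 4.2641%
E(R_Bellamy) = R_f + β × MRP = 4.2641% + 1.08 × 5.5146% = 10.22%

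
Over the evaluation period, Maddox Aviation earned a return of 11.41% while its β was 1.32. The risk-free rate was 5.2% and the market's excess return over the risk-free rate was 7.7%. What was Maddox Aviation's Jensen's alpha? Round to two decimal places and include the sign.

-3.95%

CAPM benchmark = R_f + β(R_m − R_f) = 5.2% + 1.32 × 7.7% = 15.3640%
α = actual − benchmark = 11.41% − 15.3640% = -3.95%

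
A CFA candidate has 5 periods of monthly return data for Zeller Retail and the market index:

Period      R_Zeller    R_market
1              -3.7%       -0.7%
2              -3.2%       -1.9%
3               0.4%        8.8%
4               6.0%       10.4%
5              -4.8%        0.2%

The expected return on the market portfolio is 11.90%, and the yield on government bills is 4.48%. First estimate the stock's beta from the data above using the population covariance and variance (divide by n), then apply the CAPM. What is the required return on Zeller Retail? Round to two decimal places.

9.57%

Mean R_i = (-3.7 − 3.2 + 0.4 + 6.0 − 4.8) / 5 = -1.0600%
Mean R_m = (-0.7 − 1.9 + 8.8 + 10.4 + 0.2) / 5 = 3.3600%
Σ(R_i − R̄_i)(R_m − R̄_m) = 91.4380  ⇒  Cov = 91.4380 / 5 = 18.2876
Σ(R_m − R̄_m)² = 133.2920  ⇒  Var(R_m) = 133.2920 / 5 = 26.6584
β = Cov / Var(R_m) = 18.2876 / 26.6584 = 0.6860
MRP = 11.90% − 4.48% = 7.42%
E(R) = R_f + β × MRP = 4.48% + 0.6860 × 7.42% = 9.57%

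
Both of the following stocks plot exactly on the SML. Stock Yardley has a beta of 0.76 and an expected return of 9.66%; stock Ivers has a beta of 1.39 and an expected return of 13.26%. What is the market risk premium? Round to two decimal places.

5.71%

Both satisfy E(R) = R_f + β·MRP, so the slope of the SML is
MRP = (13.26% − 9.66%) / (1.39 − 0.76) = 3.60% / 0.63 = 5.7143%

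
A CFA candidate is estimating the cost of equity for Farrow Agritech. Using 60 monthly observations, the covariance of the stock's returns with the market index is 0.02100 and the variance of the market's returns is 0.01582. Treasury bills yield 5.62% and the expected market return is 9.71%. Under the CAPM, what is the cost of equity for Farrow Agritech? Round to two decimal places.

11.05%

β = Cov(R_i, R_m) / Var(R_m) = 0.02100 / 0.01582 = 1.3274
MRP = 9.71% − 5.62% = 4.09%
E(R) = R_f + β × MRP = 5.62% + 1.3274 × 4.09% = 11.05%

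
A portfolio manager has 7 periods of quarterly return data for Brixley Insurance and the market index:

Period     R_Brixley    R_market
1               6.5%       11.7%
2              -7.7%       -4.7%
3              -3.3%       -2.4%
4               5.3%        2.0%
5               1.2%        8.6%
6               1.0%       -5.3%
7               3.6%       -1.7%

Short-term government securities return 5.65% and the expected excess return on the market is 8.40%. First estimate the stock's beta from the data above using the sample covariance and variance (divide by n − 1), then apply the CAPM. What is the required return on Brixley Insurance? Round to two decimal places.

9.53%

Mean R_i = (6.5 − 7.7 − 3.3 + 5.3 + 1.2 + 1.0 + 3.6) / 7 = 0.9429%
Mean R_m = (11.7 − 4.7 − 2.4 + 2.0 + 8.6 − 5.3 − 1.7) / 7 = 1.1714%
Σ(R_i − R̄_i)(R_m − R̄_m) = 121.9286  ⇒  Cov = 121.9286 / 6 = 20.3214
Σ(R_m − R̄_m)² = 264.0743  ⇒  Var(R_m) = 264.0743 / 6 = 44.0124
β = Cov / Var(R_m) = 20.3214 / 44.0124 = 0.4617
E(R) = R_f + β × MRP = 5.65% + 0.4617 × 8.40% = 9.53%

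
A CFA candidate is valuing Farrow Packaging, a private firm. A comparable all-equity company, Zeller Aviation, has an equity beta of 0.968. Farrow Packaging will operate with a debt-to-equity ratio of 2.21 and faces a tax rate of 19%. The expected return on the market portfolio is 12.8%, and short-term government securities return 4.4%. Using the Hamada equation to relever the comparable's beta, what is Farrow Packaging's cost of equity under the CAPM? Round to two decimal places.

β_L = β_U × [1 + (1 − t)(D/E)] = 0.968 × [1 + (1 − 0.19) × 2.21]
    = 0.968 × [1 + 0.81 × 2.21] = 0.968 × 2.7901 = 2.7008
MRP = 12.8% − 4.4% = 8.40%
E(R) = R_f + β_L × MRP = 4.4% + 2.7008 × 8.4% = 27.09%

27.09%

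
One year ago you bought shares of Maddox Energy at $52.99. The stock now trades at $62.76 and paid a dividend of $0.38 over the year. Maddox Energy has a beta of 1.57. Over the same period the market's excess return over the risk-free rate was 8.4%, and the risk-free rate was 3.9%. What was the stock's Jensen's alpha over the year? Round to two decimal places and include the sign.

Realised HPR = (P1 + D1 − P0) / P0 = (62.76 + 0.38 − 52.99) / 52.99 = 10.15 / 52.99 = 19.1546%
CAPM required = R_f + β·MRP = 3.9% + 1.57 × 8.4% = 17.0880%
α = realised − required = 19.1546% − 17.0880% = +2.07%

+2.07%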